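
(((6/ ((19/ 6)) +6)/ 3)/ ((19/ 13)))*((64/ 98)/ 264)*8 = 20800/ 583737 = 0.04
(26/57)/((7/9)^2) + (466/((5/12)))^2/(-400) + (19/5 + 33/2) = -3614598623/1163750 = -3105.99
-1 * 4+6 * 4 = 20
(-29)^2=841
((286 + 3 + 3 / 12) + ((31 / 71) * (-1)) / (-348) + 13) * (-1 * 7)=-13069042 / 6177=-2115.76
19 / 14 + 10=159 / 14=11.36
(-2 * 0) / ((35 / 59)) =0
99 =99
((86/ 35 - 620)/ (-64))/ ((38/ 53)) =572771/ 42560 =13.46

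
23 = 23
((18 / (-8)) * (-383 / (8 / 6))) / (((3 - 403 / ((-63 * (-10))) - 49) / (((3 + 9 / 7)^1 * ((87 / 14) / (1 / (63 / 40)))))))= -581.28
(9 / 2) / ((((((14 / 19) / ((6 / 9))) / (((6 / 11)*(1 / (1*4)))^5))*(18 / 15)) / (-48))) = -69255 / 9018856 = -0.01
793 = 793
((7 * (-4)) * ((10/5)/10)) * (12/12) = -5.60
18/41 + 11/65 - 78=-206249/2665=-77.39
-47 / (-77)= 47 / 77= 0.61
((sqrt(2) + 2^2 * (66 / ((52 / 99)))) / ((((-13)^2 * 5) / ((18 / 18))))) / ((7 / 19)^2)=361 * sqrt(2) / 41405 + 2358774 / 538265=4.39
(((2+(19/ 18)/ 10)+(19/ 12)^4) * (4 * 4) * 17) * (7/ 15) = 103519171/ 97200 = 1065.01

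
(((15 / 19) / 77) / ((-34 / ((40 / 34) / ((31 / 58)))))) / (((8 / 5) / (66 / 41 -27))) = 11320875 / 1074775394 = 0.01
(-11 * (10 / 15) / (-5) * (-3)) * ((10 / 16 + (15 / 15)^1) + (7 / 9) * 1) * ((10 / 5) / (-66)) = 173 / 540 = 0.32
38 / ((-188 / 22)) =-209 / 47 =-4.45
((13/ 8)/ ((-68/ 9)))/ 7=-0.03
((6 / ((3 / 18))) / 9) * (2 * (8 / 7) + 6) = 232 / 7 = 33.14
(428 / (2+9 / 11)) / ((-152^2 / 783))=-921591 / 179056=-5.15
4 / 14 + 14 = 100 / 7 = 14.29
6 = 6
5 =5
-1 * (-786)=786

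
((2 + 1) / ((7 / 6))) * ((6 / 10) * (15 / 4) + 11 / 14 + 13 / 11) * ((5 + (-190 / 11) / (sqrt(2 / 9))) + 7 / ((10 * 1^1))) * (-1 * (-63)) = 5997483 / 1540 - 29987415 * sqrt(2) / 1694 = -21140.13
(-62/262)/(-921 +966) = -0.01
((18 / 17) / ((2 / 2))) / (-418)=-9 / 3553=-0.00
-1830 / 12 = -305 / 2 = -152.50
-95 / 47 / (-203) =95 / 9541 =0.01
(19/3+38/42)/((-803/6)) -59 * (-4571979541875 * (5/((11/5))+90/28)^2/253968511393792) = 83055947050019314249/2601701519430221824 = 31.92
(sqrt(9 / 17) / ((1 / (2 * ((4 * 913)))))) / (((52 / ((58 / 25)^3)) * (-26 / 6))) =-3206470608 * sqrt(17) / 44890625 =-294.51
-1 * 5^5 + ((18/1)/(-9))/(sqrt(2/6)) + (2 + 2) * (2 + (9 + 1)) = -3077 - 2 * sqrt(3) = -3080.46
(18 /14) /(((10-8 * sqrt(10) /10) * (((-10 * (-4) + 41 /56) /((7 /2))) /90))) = 2520 * sqrt(10) /29653 + 31500 /29653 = 1.33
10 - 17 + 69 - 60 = 2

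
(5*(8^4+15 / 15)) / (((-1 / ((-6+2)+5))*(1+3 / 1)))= -20485 / 4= -5121.25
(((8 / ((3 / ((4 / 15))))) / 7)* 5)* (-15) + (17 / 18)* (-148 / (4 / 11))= -49393 / 126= -392.01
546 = 546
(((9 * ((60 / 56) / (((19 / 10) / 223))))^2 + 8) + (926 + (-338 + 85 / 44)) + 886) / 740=998097095377 / 575953840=1732.95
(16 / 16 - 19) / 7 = -2.57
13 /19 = 0.68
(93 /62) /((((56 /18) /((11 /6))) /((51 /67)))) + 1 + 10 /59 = 815667 /442736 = 1.84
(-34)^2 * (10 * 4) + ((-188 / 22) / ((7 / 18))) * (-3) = 3565556 / 77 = 46305.92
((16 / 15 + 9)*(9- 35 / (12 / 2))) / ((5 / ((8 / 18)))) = 5738 / 2025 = 2.83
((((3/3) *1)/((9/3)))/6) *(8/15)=4/135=0.03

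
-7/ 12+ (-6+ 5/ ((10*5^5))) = -246869/ 37500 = -6.58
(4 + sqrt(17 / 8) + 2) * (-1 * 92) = -552 - 23 * sqrt(34) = -686.11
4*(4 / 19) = 16 / 19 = 0.84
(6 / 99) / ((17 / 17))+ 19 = 629 / 33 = 19.06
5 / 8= 0.62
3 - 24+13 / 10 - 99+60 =-587 / 10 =-58.70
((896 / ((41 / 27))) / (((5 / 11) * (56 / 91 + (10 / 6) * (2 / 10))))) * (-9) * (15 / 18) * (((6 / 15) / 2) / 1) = -15567552 / 7585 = -2052.41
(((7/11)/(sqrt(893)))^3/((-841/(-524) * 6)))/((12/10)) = 224665 * sqrt(893)/8033771561211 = 0.00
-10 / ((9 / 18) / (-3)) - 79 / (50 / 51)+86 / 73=-70817 / 3650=-19.40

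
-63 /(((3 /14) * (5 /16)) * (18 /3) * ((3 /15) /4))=-3136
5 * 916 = 4580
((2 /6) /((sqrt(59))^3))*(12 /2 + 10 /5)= 8*sqrt(59) /10443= 0.01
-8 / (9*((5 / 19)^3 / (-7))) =384104 / 1125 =341.43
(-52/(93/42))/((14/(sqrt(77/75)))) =-52 * sqrt(231)/465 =-1.70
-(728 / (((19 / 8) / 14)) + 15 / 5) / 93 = -46.18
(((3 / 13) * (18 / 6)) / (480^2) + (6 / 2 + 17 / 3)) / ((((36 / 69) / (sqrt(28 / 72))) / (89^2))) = 82052.46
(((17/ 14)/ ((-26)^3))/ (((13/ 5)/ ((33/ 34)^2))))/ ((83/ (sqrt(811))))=-5445*sqrt(811)/ 18054207808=-0.00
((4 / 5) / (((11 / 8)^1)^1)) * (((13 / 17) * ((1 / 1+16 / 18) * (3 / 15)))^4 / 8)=114244 / 225534375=0.00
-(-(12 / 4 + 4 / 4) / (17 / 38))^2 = -23104 / 289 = -79.94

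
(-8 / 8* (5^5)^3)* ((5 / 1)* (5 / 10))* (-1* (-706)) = -53863525390625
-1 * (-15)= 15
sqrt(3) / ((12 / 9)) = 3 * sqrt(3) / 4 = 1.30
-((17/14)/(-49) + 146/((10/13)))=-650929/3430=-189.78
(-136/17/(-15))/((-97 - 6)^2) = 8/159135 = 0.00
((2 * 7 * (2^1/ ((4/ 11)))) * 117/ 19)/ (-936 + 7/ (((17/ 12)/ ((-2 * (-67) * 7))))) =51051/ 398240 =0.13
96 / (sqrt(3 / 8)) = 64*sqrt(6) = 156.77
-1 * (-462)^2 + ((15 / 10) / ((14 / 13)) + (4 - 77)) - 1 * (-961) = -5951529 / 28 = -212554.61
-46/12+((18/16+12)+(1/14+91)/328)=131827/13776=9.57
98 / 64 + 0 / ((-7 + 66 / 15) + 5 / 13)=49 / 32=1.53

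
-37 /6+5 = -7 /6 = -1.17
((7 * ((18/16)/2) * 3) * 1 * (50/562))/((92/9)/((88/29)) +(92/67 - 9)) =-31340925/126987272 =-0.25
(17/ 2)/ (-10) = -17/ 20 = -0.85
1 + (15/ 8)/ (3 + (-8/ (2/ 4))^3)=32729/ 32744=1.00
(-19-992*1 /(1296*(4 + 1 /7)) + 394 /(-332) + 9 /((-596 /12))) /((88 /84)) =-8358812875 /426067884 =-19.62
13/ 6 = 2.17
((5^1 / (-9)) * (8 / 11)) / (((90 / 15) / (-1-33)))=680 / 297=2.29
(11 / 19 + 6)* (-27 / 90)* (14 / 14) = -75 / 38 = -1.97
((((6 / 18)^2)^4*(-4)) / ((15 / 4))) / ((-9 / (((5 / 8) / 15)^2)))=1 / 31886460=0.00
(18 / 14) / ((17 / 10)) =90 / 119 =0.76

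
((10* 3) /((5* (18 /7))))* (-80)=-560 /3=-186.67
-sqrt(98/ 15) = -7*sqrt(30)/ 15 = -2.56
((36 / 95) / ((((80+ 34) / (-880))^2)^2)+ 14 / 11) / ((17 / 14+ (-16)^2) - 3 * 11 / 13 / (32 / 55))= 961380599012288 / 180492753077703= 5.33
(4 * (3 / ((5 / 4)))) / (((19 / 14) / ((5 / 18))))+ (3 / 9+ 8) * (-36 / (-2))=8662 / 57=151.96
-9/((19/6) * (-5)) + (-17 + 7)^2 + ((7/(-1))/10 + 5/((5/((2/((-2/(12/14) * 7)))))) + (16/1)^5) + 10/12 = 2928953686/2793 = 1048676.58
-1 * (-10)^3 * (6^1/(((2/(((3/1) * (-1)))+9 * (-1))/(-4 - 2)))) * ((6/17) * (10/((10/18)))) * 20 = 233280000/493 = 473184.58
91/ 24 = 3.79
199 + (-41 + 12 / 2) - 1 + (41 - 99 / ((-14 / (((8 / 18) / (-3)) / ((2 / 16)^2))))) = 2876 / 21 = 136.95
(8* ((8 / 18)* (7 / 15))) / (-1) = -224 / 135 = -1.66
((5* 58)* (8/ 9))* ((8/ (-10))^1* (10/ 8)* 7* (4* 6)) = -129920/ 3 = -43306.67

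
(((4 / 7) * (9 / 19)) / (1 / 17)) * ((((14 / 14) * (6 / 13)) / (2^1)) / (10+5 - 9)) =306 / 1729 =0.18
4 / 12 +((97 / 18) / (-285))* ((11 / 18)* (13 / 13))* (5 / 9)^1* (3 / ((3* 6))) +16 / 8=2325901 / 997272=2.33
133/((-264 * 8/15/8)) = -665/88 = -7.56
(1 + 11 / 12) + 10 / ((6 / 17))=30.25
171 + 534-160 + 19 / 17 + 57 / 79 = 734405 / 1343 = 546.84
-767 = -767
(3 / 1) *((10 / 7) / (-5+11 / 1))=5 / 7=0.71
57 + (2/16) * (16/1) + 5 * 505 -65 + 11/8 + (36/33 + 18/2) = 222681/88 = 2530.47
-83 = -83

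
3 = 3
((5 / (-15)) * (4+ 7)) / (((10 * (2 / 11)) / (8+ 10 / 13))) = -2299 / 130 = -17.68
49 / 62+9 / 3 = 235 / 62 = 3.79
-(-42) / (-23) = -42 / 23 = -1.83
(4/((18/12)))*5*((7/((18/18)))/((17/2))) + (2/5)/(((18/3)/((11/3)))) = 8587/765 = 11.22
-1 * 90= -90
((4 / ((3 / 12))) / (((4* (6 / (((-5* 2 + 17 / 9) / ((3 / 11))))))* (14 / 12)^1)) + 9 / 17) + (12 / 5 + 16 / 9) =-197399 / 16065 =-12.29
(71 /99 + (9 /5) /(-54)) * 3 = 677 /330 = 2.05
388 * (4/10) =155.20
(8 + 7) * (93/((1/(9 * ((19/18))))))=26505/2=13252.50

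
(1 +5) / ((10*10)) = 0.06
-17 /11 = -1.55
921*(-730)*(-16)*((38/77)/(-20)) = -20438832/77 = -265439.38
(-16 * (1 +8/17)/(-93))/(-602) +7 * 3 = 21.00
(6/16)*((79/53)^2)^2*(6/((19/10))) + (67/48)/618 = 26006886644953/4447201339296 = 5.85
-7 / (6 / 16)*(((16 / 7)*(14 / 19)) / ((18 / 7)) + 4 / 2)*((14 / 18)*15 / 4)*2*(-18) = 889840 / 171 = 5203.74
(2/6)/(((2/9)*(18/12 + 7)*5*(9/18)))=6/85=0.07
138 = 138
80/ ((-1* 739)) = -80/ 739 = -0.11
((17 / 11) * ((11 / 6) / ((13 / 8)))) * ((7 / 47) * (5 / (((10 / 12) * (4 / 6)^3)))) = 3213 / 611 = 5.26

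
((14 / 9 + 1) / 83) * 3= 23 / 249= 0.09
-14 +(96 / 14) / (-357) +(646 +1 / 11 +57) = 6313964 / 9163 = 689.07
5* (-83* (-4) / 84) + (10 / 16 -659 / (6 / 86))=-9425.28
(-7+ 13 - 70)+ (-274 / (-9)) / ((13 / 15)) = -1126 / 39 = -28.87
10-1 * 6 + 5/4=21/4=5.25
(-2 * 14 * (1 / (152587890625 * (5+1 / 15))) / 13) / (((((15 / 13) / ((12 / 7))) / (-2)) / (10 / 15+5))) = 136 / 2899169921875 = 0.00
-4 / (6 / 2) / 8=-1 / 6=-0.17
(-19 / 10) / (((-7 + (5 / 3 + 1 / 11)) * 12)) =209 / 6920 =0.03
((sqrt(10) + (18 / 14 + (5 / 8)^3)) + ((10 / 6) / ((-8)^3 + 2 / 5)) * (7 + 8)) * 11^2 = 821439597 / 4583936 + 121 * sqrt(10) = 561.84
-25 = -25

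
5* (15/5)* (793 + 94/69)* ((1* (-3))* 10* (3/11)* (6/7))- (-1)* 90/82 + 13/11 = -83560.51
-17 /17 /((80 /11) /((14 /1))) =-77 /40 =-1.92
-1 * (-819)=819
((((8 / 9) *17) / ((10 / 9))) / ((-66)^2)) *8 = 136 / 5445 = 0.02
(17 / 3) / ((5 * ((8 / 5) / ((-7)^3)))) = -5831 / 24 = -242.96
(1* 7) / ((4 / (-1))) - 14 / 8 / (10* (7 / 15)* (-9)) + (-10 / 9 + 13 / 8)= -43 / 36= -1.19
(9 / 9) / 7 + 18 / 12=23 / 14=1.64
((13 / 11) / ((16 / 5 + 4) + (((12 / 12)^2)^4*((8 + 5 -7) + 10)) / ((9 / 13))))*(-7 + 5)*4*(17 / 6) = -3315 / 3751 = -0.88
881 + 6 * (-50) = 581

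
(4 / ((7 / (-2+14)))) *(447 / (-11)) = -21456 / 77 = -278.65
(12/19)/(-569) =-0.00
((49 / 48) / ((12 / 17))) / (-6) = -833 / 3456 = -0.24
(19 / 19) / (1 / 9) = 9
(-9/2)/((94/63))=-567/188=-3.02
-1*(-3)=3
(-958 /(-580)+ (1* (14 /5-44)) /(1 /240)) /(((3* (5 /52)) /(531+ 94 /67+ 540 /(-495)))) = -29189350155082 /1602975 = -18209485.58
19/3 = 6.33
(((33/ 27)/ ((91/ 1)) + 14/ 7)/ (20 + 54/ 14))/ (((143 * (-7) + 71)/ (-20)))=3298/ 1817127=0.00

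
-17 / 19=-0.89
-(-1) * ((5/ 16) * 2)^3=125/ 512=0.24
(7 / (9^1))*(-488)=-3416 / 9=-379.56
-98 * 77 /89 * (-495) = 3735270 /89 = 41969.33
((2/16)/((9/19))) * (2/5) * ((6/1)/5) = 19/150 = 0.13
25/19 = 1.32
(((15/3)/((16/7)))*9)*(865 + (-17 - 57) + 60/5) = 252945/16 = 15809.06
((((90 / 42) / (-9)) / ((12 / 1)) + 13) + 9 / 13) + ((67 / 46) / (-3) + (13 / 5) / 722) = 1793957617 / 136003140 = 13.19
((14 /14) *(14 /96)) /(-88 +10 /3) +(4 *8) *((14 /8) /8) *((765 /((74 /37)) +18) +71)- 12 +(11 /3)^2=120771857 /36576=3301.94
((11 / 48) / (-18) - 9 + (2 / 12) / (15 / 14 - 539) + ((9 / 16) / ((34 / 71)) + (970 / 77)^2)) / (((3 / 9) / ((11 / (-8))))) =-2909918631407 / 4676208768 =-622.28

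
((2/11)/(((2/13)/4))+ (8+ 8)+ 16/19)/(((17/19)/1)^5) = 587487068/15618427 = 37.61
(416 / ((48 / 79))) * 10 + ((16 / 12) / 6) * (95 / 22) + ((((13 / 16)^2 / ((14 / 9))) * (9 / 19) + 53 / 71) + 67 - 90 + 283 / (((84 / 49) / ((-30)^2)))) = 74381984865101 / 478646784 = 155400.57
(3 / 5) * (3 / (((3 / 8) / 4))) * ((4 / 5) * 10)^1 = 768 / 5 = 153.60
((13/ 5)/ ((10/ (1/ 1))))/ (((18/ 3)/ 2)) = 13/ 150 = 0.09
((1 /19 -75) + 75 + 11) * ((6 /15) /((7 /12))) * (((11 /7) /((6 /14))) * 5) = 2640 /19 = 138.95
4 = 4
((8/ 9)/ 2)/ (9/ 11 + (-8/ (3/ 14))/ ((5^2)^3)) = 687500/ 1261929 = 0.54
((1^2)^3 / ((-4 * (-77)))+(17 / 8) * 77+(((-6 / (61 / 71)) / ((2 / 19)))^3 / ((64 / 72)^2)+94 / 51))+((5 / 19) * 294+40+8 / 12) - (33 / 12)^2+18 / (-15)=-2001456571952980627 / 5419434672960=-369310.95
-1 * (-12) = 12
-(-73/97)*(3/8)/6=73/1552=0.05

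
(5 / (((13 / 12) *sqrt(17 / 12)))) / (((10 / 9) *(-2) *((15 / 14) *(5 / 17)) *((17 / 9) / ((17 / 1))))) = -2268 *sqrt(51) / 325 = -49.84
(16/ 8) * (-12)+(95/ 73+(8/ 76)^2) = -597885/ 26353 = -22.69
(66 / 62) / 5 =33 / 155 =0.21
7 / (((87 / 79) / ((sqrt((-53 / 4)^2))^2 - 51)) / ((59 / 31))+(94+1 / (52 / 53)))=3381331772 / 45901035897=0.07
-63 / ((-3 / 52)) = 1092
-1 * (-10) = 10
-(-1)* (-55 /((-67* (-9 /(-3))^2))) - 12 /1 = -7181 /603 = -11.91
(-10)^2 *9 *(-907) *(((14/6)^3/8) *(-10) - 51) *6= 327563050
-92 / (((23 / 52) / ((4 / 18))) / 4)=-184.89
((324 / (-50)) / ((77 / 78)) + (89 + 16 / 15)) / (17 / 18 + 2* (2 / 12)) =2893362 / 44275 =65.35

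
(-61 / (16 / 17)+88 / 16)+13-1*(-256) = 3355 / 16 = 209.69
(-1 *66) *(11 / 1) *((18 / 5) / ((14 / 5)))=-933.43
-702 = -702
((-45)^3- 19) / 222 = -45572 / 111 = -410.56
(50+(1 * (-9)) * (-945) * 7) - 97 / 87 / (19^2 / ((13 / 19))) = 35556334544 / 596733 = 59585.00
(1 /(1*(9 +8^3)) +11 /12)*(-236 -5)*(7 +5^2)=-7084.14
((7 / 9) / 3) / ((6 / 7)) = 0.30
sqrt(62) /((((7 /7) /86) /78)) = 6708 * sqrt(62) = 52818.84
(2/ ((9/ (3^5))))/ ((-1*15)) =-18/ 5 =-3.60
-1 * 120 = -120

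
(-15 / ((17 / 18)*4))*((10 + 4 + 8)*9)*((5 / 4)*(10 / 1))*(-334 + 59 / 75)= 3274556.03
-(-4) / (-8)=-1 / 2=-0.50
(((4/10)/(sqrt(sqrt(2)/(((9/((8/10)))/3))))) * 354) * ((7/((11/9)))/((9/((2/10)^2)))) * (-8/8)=-1239 * sqrt(15) * 2^(3/4)/1375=-5.87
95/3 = 31.67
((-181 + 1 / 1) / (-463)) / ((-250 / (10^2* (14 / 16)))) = -63 / 463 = -0.14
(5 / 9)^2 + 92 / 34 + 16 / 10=31771 / 6885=4.61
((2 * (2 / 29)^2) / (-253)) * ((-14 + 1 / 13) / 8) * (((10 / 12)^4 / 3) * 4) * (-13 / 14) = -113125 / 2895414984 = -0.00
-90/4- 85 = -215/2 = -107.50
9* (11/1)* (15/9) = 165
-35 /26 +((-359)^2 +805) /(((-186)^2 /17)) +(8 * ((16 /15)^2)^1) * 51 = 1480213714 /2810925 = 526.59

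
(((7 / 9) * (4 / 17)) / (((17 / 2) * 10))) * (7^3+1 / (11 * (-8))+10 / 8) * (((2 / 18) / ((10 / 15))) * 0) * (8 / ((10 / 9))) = 0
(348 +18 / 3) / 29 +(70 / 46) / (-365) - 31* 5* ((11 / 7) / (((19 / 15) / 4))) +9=-4843782494 / 6475903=-747.97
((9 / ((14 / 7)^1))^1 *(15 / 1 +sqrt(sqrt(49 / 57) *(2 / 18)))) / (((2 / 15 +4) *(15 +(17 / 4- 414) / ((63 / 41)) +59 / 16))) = -510300 / 7748729- 3780 *57^(3 / 4) *sqrt(7) / 147225851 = -0.07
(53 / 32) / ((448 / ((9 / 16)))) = 477 / 229376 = 0.00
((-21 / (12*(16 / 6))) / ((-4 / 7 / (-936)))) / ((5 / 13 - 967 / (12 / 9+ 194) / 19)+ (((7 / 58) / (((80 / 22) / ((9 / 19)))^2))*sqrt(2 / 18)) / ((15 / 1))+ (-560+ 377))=685834564779000 / 116678977195993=5.88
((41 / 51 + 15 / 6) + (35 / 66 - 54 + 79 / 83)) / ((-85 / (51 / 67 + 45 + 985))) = 10550448970 / 17678419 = 596.80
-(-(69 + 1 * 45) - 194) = 308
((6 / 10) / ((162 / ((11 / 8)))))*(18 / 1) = 0.09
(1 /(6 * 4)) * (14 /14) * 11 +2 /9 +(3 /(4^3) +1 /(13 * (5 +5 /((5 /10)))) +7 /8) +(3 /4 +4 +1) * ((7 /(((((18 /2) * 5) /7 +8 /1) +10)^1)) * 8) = 3506731 /237120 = 14.79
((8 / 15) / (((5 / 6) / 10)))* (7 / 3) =224 / 15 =14.93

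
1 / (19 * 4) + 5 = 381 / 76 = 5.01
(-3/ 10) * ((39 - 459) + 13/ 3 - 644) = 3179/ 10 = 317.90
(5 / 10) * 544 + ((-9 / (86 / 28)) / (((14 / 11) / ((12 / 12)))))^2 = 512729 / 1849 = 277.30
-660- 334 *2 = -1328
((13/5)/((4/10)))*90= 585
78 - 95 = -17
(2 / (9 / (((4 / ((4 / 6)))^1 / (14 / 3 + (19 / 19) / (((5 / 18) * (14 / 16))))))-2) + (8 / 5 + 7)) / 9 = 1907 / 1955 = 0.98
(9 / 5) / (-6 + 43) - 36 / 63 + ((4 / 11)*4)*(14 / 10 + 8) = 187321 / 14245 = 13.15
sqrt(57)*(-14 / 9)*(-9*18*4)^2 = -653184*sqrt(57) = -4931431.06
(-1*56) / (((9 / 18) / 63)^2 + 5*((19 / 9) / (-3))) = 889056 / 55859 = 15.92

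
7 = 7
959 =959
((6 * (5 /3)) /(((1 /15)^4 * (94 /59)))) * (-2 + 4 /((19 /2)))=-448031250 /893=-501714.73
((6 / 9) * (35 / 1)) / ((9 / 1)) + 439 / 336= 11791 / 3024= 3.90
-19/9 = -2.11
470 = 470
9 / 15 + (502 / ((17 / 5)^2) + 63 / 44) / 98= 6590539 / 6230840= 1.06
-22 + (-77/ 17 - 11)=-638/ 17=-37.53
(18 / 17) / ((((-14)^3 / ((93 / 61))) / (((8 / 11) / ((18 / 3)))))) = -279 / 3912601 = -0.00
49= 49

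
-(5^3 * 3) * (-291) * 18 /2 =982125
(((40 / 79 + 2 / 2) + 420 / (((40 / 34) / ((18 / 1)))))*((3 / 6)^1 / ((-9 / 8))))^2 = 4125334712464 / 505521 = 8160560.52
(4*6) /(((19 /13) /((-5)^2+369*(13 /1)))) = 1504464 /19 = 79182.32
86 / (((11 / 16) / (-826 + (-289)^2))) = 113788320 / 11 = 10344392.73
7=7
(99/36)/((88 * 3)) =1/96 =0.01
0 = 0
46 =46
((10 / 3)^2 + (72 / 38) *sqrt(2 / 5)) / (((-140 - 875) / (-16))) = 576 *sqrt(10) / 96425 + 320 / 1827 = 0.19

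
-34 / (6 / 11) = -187 / 3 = -62.33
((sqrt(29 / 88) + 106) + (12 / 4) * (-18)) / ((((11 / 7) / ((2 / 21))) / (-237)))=-8216 / 11 - 79 * sqrt(638) / 242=-755.15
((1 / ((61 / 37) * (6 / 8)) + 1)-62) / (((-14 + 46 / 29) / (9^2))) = 191661 / 488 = 392.75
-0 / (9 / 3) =0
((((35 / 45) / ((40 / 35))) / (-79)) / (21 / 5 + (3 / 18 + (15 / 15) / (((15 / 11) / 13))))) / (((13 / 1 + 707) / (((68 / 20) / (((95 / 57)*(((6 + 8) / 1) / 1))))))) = -119 / 948758400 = -0.00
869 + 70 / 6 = 2642 / 3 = 880.67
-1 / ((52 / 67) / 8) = -10.31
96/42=16/7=2.29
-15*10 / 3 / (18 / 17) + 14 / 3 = -383 / 9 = -42.56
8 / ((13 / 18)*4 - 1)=72 / 17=4.24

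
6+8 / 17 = 110 / 17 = 6.47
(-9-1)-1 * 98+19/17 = -1817/17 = -106.88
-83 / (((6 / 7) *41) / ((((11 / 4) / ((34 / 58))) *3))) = -33.24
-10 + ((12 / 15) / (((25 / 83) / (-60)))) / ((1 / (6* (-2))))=47558 / 25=1902.32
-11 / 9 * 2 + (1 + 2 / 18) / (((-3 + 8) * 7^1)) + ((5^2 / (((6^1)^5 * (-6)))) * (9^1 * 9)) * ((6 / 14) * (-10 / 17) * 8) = -1423 / 612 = -2.33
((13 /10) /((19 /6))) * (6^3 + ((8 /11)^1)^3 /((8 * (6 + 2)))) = 11212656 /126445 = 88.68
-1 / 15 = -0.07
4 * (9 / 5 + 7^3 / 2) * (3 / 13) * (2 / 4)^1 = 5199 / 65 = 79.98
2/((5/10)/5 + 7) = 20/71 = 0.28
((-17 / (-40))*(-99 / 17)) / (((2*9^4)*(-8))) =0.00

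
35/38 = 0.92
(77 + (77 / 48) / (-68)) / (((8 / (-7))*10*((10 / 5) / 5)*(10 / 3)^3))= -15828813 / 34816000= -0.45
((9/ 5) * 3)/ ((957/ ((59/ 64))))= 531/ 102080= 0.01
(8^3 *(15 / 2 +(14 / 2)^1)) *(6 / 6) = 7424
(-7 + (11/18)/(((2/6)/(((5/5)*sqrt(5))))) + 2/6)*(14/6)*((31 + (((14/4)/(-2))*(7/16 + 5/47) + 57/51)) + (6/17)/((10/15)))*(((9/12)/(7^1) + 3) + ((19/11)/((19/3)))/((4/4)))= -2812034215/1687488 + 562406843*sqrt(5)/1227264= -641.70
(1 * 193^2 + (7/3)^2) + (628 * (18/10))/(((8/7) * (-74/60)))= 12138673/333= 36452.47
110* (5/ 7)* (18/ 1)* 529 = 5237100/ 7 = 748157.14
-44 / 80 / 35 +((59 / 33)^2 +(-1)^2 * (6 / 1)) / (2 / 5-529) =-0.03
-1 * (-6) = 6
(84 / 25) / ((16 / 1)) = 21 / 100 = 0.21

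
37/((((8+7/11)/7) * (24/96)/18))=205128/95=2159.24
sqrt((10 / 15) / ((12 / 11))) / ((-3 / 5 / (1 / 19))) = -0.07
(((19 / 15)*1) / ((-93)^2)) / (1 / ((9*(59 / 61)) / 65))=1121 / 57155475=0.00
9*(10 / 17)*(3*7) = 1890 / 17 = 111.18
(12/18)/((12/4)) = 2/9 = 0.22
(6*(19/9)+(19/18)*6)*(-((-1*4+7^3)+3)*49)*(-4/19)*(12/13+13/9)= 2063096/13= 158699.69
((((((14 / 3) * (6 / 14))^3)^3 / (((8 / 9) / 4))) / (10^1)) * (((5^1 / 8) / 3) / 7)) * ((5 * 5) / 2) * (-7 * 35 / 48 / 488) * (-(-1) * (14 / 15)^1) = -1225 / 1464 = -0.84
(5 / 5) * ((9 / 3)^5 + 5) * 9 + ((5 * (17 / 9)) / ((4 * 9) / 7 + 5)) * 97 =1483963 / 639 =2322.32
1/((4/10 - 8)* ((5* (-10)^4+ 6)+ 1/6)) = -15/5700703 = -0.00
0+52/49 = 52/49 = 1.06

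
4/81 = 0.05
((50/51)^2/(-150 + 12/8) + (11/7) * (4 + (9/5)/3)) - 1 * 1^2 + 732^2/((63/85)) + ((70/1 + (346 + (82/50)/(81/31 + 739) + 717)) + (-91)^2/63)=724207.81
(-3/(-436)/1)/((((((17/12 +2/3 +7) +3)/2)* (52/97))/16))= 6984/205465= 0.03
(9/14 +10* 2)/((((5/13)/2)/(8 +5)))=48841/35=1395.46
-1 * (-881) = 881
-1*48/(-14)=24/7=3.43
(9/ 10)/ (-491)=-0.00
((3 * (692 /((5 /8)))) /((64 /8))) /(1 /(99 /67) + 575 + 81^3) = 205524 /263348255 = 0.00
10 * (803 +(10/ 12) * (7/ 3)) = 72445/ 9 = 8049.44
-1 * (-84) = 84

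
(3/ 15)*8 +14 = 78/ 5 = 15.60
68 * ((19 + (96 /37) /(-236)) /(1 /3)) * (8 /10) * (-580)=-3923775168 /2183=-1797423.35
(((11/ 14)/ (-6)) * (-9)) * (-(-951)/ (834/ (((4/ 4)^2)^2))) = 10461/ 7784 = 1.34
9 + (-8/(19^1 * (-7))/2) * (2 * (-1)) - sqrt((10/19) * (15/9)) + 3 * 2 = 1987/133 - 5 * sqrt(114)/57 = 14.00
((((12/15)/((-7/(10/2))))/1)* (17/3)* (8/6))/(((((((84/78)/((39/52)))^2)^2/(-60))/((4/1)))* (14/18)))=589927455/1882384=313.39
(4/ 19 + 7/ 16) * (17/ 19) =3349/ 5776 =0.58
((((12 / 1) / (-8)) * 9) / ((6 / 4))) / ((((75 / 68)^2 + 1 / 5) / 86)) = -17894880 / 32749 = -546.43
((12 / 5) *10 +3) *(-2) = -54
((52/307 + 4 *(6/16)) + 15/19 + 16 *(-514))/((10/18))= -863212491/58330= -14798.77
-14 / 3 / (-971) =14 / 2913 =0.00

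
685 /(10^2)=137 /20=6.85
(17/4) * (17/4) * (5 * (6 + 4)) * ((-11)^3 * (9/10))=-17309655/16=-1081853.44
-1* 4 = -4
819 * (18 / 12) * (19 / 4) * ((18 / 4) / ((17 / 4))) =420147 / 68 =6178.63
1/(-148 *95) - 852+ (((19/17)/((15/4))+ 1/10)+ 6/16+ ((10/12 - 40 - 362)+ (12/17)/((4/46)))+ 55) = -1705564571/1434120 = -1189.28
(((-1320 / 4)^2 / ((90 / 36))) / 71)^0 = 1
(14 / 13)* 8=112 / 13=8.62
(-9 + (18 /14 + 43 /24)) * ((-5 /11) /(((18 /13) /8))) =15.55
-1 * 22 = -22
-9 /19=-0.47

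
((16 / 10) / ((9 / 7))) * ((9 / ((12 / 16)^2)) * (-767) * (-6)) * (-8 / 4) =-2748928 / 15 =-183261.87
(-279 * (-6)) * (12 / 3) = 6696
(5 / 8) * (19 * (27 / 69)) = 855 / 184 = 4.65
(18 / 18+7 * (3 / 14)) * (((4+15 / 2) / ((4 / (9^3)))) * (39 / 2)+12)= 3270525 / 32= 102203.91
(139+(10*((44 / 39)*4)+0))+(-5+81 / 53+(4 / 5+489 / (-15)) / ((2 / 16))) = -762139 / 10335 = -73.74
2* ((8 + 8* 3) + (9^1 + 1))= 84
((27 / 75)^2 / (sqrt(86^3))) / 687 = 0.00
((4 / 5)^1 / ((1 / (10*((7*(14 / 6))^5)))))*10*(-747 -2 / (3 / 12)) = -17061505039600 / 243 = -70211954895.47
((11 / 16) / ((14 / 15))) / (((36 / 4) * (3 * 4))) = 55 / 8064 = 0.01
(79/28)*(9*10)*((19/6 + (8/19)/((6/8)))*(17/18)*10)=8940.71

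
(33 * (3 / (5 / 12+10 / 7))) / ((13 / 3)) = 24948 / 2015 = 12.38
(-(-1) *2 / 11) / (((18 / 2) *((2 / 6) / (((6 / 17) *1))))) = 4 / 187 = 0.02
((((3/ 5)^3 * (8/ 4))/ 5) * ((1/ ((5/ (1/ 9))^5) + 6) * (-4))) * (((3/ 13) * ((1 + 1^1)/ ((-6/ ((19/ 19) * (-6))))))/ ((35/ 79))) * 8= -861206954624/ 49833984375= -17.28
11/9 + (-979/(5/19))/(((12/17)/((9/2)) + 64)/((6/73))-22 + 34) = -1722187/496080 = -3.47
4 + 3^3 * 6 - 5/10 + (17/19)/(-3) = 18833/114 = 165.20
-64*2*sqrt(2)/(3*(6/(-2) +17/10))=1280*sqrt(2)/39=46.42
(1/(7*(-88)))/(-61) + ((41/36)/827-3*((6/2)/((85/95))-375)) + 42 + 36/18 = 5510225940085/4754528856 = 1158.94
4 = 4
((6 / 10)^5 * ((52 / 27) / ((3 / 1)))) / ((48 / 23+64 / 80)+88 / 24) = 10764 / 1413125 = 0.01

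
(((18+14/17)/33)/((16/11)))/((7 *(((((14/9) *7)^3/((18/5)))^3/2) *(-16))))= -94143178827/620099898084298979200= -0.00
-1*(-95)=95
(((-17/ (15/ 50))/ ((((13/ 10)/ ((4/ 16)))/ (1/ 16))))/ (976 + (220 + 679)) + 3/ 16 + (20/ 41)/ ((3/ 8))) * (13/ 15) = 1427539/ 1107000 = 1.29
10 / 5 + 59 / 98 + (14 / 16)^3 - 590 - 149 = -18457945 / 25088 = -735.73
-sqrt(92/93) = -2 * sqrt(2139)/93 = -0.99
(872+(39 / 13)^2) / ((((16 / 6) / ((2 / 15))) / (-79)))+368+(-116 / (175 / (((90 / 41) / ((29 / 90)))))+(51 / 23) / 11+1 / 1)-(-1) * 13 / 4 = -2259664557 / 726110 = -3112.01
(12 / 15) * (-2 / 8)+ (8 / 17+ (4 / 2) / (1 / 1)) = 2.27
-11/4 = -2.75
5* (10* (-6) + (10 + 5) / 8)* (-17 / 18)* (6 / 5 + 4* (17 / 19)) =598145 / 456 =1311.72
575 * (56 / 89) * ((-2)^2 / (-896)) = -575 / 356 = -1.62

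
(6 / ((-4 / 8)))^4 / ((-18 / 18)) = -20736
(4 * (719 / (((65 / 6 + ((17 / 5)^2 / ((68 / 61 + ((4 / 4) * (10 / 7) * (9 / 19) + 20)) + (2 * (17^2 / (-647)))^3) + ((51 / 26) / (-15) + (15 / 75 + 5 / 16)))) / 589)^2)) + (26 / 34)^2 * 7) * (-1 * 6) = -25088956038367516417472692859286562986847468698 / 579941327975191396363530683619856619089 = -43261197.00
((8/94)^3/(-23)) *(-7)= 448/2387929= 0.00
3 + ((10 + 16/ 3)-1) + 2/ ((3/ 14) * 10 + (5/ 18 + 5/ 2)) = 8249/ 465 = 17.74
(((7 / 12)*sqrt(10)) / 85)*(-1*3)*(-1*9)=63*sqrt(10) / 340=0.59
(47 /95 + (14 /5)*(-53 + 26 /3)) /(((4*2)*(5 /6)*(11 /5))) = -35237 /4180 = -8.43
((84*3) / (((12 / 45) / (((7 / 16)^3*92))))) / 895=1491021 / 183296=8.13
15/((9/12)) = 20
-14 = -14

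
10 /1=10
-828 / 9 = -92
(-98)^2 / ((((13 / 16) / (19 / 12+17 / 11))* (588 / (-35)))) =-2833180 / 1287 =-2201.38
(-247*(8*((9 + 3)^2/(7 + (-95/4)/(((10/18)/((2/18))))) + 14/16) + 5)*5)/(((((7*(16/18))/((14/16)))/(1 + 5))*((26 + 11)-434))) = 4368195/3176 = 1375.38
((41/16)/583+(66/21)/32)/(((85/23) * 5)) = 1541/277508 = 0.01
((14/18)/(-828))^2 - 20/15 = -74043023/55532304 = -1.33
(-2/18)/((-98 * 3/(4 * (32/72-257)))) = -4618/11907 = -0.39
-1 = -1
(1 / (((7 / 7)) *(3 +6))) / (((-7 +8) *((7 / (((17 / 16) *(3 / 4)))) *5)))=17 / 6720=0.00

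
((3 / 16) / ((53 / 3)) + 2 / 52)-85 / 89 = -0.91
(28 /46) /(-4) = -7 /46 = -0.15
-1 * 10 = -10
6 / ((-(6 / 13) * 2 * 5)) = -13 / 10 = -1.30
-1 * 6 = -6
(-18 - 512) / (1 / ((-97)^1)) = 51410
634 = 634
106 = 106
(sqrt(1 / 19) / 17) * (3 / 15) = 0.00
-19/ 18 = -1.06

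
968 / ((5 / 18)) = 3484.80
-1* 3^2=-9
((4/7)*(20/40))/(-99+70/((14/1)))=-1/329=-0.00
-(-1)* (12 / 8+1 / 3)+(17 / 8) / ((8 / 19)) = 6.88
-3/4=-0.75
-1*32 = -32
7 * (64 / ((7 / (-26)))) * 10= -16640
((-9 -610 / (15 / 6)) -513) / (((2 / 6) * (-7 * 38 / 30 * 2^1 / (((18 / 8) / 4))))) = 155115 / 2128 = 72.89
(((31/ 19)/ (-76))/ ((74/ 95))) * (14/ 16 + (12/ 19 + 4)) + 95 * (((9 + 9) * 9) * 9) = 118404866745/ 854848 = 138509.85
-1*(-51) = 51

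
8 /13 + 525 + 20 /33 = 526.22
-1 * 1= -1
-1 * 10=-10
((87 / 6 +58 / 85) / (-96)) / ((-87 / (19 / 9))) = 1691 / 440640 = 0.00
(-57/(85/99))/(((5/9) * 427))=-50787/181475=-0.28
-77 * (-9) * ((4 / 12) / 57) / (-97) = -77 / 1843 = -0.04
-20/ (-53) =20/ 53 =0.38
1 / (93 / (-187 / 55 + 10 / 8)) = -43 / 1860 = -0.02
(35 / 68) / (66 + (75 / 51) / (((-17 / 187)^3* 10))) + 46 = 405777 / 8822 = 46.00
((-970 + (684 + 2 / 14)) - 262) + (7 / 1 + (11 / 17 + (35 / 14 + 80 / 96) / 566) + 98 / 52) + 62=-1251199129 / 2626806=-476.32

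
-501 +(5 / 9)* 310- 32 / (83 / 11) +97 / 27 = -738244 / 2241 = -329.43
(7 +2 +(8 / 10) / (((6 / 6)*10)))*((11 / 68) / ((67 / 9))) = 22473 / 113900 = 0.20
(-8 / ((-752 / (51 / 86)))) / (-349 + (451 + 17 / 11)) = 33 / 541628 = 0.00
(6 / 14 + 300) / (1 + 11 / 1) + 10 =981 / 28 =35.04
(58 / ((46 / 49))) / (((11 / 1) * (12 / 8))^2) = 0.23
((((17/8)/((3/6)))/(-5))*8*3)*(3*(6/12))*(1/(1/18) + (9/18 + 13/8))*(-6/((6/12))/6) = 24633/20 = 1231.65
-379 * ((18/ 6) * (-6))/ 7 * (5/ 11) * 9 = 306990/ 77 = 3986.88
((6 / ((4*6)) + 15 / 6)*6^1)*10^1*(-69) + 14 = -11371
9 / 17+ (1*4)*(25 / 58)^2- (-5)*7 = 518589 / 14297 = 36.27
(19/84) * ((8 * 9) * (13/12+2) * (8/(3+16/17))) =47804/469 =101.93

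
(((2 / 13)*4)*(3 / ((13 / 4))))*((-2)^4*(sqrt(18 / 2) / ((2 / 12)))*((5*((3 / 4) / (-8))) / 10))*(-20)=25920 / 169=153.37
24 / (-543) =-0.04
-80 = -80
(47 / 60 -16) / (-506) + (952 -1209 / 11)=842.12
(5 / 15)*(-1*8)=-8 / 3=-2.67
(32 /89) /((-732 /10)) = -80 /16287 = -0.00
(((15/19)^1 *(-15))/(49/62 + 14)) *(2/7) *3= -83700/121961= -0.69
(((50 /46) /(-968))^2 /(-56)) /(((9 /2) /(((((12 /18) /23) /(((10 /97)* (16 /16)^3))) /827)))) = -12125 /7127898843453696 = -0.00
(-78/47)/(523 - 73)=-13/3525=-0.00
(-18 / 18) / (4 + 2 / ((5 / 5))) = -1 / 6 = -0.17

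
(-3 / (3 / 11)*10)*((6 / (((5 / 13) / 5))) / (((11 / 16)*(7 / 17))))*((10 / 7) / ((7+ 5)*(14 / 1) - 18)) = -14144 / 49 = -288.65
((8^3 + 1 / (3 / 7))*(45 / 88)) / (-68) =-23145 / 5984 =-3.87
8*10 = 80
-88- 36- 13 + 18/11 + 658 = 5749/11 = 522.64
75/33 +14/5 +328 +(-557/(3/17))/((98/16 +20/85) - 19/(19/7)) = 75609379/14355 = 5267.11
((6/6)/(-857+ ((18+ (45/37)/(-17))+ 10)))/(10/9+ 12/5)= -28305/82394788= -0.00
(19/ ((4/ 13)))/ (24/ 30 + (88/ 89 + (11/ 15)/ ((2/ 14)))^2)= 440209575/ 272894836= 1.61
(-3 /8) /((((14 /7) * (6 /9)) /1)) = -9 /32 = -0.28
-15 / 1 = -15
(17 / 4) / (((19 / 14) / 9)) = 1071 / 38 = 28.18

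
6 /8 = 0.75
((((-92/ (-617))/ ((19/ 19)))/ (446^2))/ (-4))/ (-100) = 23/ 12273117200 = 0.00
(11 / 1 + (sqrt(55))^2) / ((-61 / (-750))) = 49500 / 61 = 811.48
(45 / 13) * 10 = 450 / 13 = 34.62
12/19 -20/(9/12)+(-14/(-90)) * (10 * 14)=-728/171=-4.26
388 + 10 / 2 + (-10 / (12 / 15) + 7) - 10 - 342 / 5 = 3091 / 10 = 309.10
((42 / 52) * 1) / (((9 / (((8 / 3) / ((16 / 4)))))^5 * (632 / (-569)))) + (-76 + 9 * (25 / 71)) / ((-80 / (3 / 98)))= 76197115251379 / 2734276444492320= 0.03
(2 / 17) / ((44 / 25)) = 25 / 374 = 0.07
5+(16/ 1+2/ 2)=22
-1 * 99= -99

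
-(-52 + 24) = 28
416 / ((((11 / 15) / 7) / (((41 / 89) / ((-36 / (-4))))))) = 596960 / 2937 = 203.26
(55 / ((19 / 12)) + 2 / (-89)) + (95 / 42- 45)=-569861 / 71022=-8.02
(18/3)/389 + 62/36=12167/7002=1.74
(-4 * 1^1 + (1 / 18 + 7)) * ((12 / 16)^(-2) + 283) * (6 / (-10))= -28193 / 54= -522.09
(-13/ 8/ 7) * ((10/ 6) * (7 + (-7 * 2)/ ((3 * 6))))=-65/ 27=-2.41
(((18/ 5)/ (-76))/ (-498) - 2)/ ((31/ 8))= -126154/ 244435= -0.52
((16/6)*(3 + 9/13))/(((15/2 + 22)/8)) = 2048/767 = 2.67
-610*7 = -4270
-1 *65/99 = -0.66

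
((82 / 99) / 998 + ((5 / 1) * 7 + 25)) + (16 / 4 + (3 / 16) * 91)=64073753 / 790416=81.06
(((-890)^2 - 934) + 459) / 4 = 791625 / 4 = 197906.25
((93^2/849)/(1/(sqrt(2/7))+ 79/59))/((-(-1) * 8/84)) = -282190923/3363455+ 210750183 * sqrt(14)/6726910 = 33.32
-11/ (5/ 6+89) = -6/ 49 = -0.12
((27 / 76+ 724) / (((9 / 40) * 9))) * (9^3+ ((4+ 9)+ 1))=265775.78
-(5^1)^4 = -625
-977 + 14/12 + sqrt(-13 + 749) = -948.70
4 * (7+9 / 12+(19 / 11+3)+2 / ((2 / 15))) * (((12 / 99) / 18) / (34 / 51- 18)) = -31 / 726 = -0.04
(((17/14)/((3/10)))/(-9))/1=-85/189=-0.45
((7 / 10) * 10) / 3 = 7 / 3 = 2.33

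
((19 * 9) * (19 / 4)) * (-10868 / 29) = -8827533 / 29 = -304397.69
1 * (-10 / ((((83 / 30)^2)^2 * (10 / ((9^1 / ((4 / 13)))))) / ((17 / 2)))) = -201386250 / 47458321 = -4.24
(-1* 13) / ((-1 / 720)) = 9360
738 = 738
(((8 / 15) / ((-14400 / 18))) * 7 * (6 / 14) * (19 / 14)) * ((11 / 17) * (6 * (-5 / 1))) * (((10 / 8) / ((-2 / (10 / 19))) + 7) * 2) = 0.70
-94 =-94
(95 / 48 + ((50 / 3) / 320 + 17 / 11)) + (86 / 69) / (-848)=4602271 / 1287264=3.58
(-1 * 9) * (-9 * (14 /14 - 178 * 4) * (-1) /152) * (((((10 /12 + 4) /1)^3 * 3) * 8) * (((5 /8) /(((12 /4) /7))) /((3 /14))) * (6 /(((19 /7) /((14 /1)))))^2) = 91804580044695 /13718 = 6692271471.40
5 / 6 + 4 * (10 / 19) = 335 / 114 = 2.94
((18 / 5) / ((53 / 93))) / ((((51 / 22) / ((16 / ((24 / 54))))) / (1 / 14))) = 220968 / 31535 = 7.01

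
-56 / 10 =-28 / 5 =-5.60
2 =2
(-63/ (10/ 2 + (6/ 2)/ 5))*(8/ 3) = -30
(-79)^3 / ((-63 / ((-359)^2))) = 1008624751.73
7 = 7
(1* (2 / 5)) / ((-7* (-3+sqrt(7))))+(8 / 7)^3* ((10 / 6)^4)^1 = sqrt(7) / 35+1611907 / 138915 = 11.68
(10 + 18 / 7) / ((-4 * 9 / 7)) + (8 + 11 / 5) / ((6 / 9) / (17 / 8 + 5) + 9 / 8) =5.93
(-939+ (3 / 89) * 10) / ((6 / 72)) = -1002492 / 89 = -11263.96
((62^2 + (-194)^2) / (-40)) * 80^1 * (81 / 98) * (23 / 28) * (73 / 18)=-78350535 / 343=-228427.22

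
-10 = -10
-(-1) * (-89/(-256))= 89/256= 0.35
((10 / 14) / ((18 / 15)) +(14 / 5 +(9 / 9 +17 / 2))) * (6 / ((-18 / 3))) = -1354 / 105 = -12.90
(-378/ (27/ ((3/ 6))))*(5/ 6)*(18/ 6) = -35/ 2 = -17.50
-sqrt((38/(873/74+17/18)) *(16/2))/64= -3 *sqrt(2982829)/67888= -0.08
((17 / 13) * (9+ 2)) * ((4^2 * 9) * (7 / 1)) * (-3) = -565488 / 13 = -43499.08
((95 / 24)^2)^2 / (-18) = -81450625 / 5971968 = -13.64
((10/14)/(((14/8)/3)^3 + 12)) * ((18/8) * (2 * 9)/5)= 69984/147553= 0.47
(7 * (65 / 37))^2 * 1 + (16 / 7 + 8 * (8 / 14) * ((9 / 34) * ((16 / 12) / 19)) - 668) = -1592245047 / 3095309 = -514.41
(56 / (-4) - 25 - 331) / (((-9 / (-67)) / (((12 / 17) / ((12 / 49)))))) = -1214710 / 153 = -7939.28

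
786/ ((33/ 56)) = 14672/ 11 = 1333.82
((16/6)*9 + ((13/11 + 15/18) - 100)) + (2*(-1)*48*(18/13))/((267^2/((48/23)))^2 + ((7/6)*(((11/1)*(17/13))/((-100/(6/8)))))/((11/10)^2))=-208583989817191573/2819279808875310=-73.98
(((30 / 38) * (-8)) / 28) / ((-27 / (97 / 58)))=485 / 34713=0.01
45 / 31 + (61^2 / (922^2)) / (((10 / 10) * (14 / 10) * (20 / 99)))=1082525589 / 737872912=1.47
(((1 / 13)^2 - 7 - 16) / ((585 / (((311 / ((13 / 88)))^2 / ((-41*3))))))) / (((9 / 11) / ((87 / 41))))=928495069042816 / 252778130865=3673.16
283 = 283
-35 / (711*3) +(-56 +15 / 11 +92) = 876278 / 23463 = 37.35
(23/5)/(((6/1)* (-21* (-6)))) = 23/3780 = 0.01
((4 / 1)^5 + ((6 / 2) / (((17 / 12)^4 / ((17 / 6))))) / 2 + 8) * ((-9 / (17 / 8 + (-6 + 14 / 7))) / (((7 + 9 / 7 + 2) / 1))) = 2368520 / 4913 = 482.09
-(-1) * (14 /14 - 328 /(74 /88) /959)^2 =443144601 /1259043289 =0.35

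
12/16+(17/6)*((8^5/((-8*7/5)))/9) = -695753/756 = -920.31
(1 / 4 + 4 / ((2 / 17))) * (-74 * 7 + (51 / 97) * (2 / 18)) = -20648777 / 1164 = -17739.50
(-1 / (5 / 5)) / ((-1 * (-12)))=-1 / 12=-0.08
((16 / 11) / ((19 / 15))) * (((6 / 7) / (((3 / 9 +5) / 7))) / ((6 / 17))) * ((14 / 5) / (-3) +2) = 816 / 209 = 3.90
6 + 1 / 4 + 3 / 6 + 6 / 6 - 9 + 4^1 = 2.75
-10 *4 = -40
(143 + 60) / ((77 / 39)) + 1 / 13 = 14714 / 143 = 102.90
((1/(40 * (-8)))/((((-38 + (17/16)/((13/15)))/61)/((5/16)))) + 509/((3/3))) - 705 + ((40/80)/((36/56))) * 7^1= -190.55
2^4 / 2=8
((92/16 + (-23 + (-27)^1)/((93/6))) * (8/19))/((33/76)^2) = 190304/33759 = 5.64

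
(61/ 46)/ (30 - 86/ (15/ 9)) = -305/ 4968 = -0.06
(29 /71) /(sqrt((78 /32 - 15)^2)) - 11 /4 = -155125 /57084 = -2.72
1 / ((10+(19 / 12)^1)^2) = 144 / 19321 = 0.01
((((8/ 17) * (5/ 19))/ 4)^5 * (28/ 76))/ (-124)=-175000/ 2070751127229527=-0.00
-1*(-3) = 3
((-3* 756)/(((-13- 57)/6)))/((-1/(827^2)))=-664778988/5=-132955797.60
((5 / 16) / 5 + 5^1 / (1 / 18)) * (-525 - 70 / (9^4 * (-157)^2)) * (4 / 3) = -122346803481595 / 1940665068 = -63043.75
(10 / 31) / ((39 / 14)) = 140 / 1209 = 0.12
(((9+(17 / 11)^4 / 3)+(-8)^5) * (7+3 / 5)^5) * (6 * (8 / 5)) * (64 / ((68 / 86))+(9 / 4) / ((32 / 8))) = -148666318411125617536 / 228765625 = -649863013340.08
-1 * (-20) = 20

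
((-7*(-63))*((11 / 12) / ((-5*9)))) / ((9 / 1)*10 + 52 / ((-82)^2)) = -906059 / 9078180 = -0.10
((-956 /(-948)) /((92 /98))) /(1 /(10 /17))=58555 /92667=0.63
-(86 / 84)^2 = -1849 / 1764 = -1.05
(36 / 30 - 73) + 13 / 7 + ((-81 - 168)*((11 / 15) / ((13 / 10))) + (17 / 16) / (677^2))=-702042688041 / 3336635120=-210.40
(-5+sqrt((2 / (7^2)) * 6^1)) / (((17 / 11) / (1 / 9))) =-55 / 153+22 * sqrt(3) / 1071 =-0.32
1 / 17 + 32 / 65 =609 / 1105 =0.55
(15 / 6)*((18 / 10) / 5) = 9 / 10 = 0.90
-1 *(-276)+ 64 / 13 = 3652 / 13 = 280.92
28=28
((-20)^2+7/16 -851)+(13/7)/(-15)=-757153/1680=-450.69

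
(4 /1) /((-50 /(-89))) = 178 /25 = 7.12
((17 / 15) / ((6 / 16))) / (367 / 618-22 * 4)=-28016 / 810255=-0.03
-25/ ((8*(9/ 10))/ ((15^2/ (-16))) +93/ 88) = -275000/ 5993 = -45.89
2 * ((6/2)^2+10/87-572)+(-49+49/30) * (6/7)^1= -507371/435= -1166.37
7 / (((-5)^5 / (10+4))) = -98 / 3125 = -0.03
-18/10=-9/5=-1.80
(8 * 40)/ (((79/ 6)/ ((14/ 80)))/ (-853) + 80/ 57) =1815184/ 7461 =243.29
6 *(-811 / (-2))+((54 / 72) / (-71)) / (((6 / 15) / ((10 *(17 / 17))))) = 690897 / 284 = 2432.74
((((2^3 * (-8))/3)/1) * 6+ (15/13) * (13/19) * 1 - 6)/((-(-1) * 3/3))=-2531/19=-133.21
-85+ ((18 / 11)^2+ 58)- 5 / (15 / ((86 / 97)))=-24.62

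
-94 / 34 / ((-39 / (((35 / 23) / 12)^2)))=57575 / 50504688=0.00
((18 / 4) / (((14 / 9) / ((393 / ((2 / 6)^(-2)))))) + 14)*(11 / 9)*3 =43219 / 84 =514.51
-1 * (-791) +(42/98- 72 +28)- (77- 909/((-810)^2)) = 342120407/510300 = 670.43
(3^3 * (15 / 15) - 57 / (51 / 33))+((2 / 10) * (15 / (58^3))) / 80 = -2622305229 / 265352320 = -9.88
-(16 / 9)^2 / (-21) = 256 / 1701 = 0.15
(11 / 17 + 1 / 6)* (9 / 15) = 83 / 170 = 0.49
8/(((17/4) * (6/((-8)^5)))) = -524288/51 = -10280.16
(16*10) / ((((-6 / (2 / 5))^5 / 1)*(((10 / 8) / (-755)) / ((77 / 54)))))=744128 / 4100625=0.18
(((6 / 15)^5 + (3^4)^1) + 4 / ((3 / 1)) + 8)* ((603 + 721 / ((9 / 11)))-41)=11001306319 / 84375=130385.85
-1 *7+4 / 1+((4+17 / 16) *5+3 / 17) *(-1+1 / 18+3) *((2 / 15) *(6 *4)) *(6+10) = 683291 / 255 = 2679.57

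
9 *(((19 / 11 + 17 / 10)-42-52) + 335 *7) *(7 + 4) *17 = 37942011 / 10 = 3794201.10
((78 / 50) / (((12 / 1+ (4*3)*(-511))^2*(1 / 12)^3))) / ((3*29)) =13 / 15714375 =0.00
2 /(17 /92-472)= -184 /43407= -0.00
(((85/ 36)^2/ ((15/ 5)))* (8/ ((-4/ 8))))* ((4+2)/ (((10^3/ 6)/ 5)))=-289/ 54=-5.35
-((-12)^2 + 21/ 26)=-3765/ 26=-144.81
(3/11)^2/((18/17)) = 17/242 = 0.07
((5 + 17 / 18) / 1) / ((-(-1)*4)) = 107 / 72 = 1.49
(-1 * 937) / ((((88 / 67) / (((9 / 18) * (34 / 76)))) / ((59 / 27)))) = -62967337 / 180576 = -348.70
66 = 66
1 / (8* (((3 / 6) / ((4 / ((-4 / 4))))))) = -1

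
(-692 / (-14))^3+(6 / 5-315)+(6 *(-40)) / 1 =206158913 / 1715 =120209.28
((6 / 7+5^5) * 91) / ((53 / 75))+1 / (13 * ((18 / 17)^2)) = 89858718017 / 223236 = 402527.90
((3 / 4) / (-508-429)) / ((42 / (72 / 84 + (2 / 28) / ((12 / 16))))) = -5 / 275478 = -0.00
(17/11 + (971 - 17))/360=10511/3960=2.65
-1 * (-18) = 18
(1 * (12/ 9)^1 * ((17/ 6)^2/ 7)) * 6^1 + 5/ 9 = 9.73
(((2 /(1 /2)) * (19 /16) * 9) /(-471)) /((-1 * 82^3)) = 57 /346259104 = 0.00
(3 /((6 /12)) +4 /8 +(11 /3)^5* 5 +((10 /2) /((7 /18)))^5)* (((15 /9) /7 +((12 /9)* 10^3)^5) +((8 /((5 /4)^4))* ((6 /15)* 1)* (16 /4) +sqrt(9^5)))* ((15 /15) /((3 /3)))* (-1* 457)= -14827504910866021514208970369744334102 /21709549378125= -682994596184779786620123.40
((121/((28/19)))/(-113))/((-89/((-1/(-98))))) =2299/27596408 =0.00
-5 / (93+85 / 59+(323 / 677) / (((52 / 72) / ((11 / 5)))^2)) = -843795875 / 16684841528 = -0.05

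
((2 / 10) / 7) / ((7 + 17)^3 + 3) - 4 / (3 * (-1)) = 215087 / 161315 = 1.33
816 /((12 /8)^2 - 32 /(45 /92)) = -146880 /11371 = -12.92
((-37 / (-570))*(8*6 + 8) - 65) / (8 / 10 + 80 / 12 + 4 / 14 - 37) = 122423 / 58349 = 2.10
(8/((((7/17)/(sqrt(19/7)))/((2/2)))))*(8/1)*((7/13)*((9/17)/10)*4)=1152*sqrt(133)/455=29.20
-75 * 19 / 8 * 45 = -64125 / 8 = -8015.62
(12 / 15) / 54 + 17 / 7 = 2309 / 945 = 2.44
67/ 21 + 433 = 9160/ 21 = 436.19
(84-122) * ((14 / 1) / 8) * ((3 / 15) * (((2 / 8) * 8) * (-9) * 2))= 2394 / 5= 478.80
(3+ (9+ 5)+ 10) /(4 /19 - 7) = -171 /43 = -3.98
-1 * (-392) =392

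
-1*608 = -608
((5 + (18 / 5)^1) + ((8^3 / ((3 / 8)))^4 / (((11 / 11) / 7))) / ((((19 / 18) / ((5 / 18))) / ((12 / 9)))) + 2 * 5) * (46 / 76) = 4531747125051437363 / 877230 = 5165973718467.72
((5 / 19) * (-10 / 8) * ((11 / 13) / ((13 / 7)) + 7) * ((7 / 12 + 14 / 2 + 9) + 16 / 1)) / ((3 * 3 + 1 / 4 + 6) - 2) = -1026375 / 170183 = -6.03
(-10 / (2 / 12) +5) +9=-46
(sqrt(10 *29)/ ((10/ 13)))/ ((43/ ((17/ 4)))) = 2.19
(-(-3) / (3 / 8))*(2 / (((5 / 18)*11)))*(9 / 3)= 864 / 55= 15.71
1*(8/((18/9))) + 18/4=17/2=8.50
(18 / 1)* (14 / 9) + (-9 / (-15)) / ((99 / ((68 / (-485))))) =2240632 / 80025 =28.00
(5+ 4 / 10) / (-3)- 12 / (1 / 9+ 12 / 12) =-63 / 5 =-12.60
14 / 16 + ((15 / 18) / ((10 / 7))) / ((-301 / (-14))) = 0.90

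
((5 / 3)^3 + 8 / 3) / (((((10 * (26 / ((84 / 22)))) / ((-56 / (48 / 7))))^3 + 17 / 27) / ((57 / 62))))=-0.01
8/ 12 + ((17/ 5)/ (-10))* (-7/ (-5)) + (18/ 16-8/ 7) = 3629/ 21000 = 0.17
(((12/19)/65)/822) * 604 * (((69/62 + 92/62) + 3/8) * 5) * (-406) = -45182522/1049009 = -43.07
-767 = -767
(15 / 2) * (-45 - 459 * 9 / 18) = -8235 / 4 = -2058.75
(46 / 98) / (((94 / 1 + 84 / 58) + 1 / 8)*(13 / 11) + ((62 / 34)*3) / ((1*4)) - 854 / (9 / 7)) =-8980488 / 10520959001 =-0.00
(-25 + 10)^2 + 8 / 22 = 2479 / 11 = 225.36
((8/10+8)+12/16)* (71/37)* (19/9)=257659/6660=38.69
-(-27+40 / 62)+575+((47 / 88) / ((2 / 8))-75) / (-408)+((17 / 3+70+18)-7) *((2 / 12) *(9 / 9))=514198615 / 834768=615.98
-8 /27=-0.30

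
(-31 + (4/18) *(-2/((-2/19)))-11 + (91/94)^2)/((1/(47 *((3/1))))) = -2929711/564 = -5194.52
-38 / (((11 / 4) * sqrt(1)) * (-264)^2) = -19 / 95832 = -0.00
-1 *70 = -70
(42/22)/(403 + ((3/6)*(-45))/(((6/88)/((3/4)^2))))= 168/19129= 0.01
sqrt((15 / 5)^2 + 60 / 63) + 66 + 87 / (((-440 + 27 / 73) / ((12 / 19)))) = sqrt(4389) / 21 + 40168410 / 609767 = 69.03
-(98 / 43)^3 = -941192 / 79507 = -11.84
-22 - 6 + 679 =651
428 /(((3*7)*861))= 428 /18081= 0.02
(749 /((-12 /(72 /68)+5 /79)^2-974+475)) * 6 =-18030249 /1492435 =-12.08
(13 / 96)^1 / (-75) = -13 / 7200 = -0.00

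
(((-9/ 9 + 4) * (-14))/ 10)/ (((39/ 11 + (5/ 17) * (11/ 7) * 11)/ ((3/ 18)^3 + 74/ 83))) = -147221921/ 337524480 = -0.44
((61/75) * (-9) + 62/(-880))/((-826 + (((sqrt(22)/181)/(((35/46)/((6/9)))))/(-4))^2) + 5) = 234903544659/26095255902056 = 0.01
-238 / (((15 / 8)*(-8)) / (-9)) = -714 / 5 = -142.80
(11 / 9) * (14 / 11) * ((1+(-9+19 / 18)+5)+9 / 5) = -91 / 405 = -0.22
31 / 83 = 0.37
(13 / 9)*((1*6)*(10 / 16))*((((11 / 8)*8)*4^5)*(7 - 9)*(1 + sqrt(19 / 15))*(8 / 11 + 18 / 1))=-1371136*sqrt(285) / 9 - 6855680 / 3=-4857164.42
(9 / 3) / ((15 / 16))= 16 / 5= 3.20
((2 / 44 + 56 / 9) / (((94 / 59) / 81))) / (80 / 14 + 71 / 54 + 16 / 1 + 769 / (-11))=-124545519 / 18323138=-6.80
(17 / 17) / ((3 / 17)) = 17 / 3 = 5.67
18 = 18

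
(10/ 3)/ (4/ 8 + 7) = 4/ 9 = 0.44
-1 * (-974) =974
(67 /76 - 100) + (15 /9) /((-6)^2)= -50824 /513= -99.07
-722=-722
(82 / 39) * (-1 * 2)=-4.21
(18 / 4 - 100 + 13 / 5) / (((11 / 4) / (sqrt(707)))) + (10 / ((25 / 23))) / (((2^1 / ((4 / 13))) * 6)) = -898.00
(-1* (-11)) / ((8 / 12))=33 / 2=16.50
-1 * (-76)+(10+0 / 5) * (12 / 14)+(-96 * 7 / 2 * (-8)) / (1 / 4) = 75856 / 7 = 10836.57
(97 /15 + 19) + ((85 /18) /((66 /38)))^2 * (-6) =-5553161 /294030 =-18.89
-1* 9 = -9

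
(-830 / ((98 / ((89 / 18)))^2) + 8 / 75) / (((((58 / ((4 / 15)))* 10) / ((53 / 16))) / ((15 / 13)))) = -318128207 / 90239184000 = -0.00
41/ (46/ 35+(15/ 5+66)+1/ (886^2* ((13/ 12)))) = 3661025095/ 6278594362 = 0.58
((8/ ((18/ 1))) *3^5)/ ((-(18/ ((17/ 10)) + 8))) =-459/ 79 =-5.81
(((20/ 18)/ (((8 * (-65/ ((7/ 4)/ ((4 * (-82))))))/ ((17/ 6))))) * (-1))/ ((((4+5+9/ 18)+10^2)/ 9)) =-119/ 44823168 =-0.00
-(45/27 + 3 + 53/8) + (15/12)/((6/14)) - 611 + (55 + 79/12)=-13387/24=-557.79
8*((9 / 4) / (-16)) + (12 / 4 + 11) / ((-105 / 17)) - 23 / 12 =-637 / 120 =-5.31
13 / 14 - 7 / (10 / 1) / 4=211 / 280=0.75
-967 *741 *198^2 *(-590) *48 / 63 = 88394613690240 / 7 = 12627801955748.57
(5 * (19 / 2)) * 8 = 380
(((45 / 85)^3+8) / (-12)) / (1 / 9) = -120099 / 19652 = -6.11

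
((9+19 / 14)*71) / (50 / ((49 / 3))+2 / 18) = 648585 / 2798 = 231.80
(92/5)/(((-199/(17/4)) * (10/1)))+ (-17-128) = -1443141/9950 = -145.04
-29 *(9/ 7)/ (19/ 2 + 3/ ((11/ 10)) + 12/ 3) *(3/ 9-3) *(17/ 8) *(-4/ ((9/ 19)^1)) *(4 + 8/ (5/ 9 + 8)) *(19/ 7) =-31825760/ 21609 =-1472.80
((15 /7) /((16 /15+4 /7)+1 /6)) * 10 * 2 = 9000 /379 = 23.75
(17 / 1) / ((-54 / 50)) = -425 / 27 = -15.74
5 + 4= 9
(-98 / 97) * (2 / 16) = -49 / 388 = -0.13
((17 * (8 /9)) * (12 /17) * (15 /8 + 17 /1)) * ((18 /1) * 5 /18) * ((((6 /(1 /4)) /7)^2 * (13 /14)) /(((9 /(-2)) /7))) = -2512640 /147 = -17092.79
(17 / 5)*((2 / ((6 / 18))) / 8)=51 / 20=2.55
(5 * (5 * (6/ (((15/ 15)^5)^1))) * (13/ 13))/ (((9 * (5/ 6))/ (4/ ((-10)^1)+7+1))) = 152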